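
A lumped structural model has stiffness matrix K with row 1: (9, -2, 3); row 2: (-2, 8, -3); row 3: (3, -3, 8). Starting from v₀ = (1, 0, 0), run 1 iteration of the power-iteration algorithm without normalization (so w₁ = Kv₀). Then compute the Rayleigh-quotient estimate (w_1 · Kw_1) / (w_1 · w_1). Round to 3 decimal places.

λ ≈ 11.734

w1 = Kv₀ = (9·1 + (-2)·0 + 3·0; (-2)·1 + 8·0 + (-3)·0; 3·1 + (-3)·0 + 8·0) = (9, -2, 3)
Kw1 = (94, -43, 57)
w1·Kw1 = 9·94 + (-2)·(-43) + 3·57 = 1103; w1·w1 = 9·9 + (-2)·(-2) + 3·3 = 94
λ ≈ 1103/94 = 11.734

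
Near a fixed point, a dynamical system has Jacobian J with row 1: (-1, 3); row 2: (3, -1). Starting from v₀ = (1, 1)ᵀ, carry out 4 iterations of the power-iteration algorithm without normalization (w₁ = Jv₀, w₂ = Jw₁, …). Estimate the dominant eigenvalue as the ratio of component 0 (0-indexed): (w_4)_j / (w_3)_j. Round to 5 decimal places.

2.00000

w1 = Jv₀ = ((-1)·1 + 3·1; 3·1 + (-1)·1) = (2, 2)
w2 = Jw1 = ((-1)·2 + 3·2; 3·2 + (-1)·2) = (4, 4)
w3 = Jw2 = (8, 8)
w4 = Jw3 = (16, 16)
Ratio at component: 16 / 8 = 2.00000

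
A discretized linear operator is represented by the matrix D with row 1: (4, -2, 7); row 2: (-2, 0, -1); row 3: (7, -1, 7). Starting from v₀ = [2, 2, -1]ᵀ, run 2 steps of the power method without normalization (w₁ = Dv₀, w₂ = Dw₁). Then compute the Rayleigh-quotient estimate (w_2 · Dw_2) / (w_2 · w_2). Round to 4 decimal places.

w1 = Dv₀ = (4·2 + (-2)·2 + 7·(-1); (-2)·2 + 0·2 + (-1)·(-1); 7·2 + (-1)·2 + 7·(-1)) = (-3, -3, 5)
w2 = Dw1 = (4·(-3) + (-2)·(-3) + 7·5; (-2)·(-3) + 0·(-3) + (-1)·5; 7·(-3) + (-1)·(-3) + 7·5) = (29, 1, 17)
Dw2 = (233, -75, 321)
w2·Dw2 = 29·233 + 1·(-75) + 17·321 = 12139; w2·w2 = 29·29 + 1·1 + 17·17 = 1131
λ ≈ 12139/1131 = 10.7330

10.7330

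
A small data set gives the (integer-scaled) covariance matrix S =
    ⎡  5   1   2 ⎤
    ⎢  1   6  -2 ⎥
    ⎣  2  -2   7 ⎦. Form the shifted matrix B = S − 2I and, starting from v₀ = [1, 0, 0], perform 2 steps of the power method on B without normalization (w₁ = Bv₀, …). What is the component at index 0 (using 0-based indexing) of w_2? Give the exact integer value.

B = S − 2I has rows (3, 1, 2); (1, 4, -2); (2, -2, 5)
w1 = Bv₀ = (3·1 + 1·0 + 2·0; 1·1 + 4·0 + (-2)·0; 2·1 + (-2)·0 + 5·0) = (3, 1, 2)
w2 = Bw1 = (3·3 + 1·1 + 2·2; 1·3 + 4·1 + (-2)·2; 2·3 + (-2)·1 + 5·2) = (14, 3, 14)
Requested component of w2: 14

14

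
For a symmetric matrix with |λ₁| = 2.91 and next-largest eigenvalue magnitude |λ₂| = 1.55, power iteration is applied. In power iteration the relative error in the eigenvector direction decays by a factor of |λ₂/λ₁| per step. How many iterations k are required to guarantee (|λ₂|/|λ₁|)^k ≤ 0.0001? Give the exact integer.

15

|λ₂/λ₁| = 1.55/2.91 = 0.53265
Need k ≥ ln(0.0001) / ln(0.53265) = -9.2103 / -0.6299 ≈ 14.622
Smallest integer k satisfying the bound: 15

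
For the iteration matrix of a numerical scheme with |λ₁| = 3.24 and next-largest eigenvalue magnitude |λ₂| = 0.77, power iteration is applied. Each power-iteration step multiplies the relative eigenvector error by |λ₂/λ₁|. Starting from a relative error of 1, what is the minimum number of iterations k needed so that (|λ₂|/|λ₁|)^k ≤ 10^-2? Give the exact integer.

|λ₂/λ₁| = 0.77/3.24 = 0.23765
Need k ≥ ln(10^-2) / ln(0.23765) = -4.6052 / -1.4369 ≈ 3.205
Smallest integer k satisfying the bound: 4

4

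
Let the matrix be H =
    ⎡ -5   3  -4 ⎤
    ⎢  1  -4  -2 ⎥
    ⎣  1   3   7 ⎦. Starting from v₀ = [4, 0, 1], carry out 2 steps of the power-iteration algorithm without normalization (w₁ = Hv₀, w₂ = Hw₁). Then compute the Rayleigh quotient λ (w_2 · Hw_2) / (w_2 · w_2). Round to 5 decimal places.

w1 = Hv₀ = ((-5)·4 + 3·0 + (-4)·1; 1·4 + (-4)·0 + (-2)·1; 1·4 + 3·0 + 7·1) = (-24, 2, 11)
w2 = Hw1 = ((-5)·(-24) + 3·2 + (-4)·11; 1·(-24) + (-4)·2 + (-2)·11; 1·(-24) + 3·2 + 7·11) = (82, -54, 59)
Hw2 = (-808, 180, 333)
w2·Hw2 = 82·(-808) + (-54)·180 + 59·333 = -56329; w2·w2 = 82·82 + (-54)·(-54) + 59·59 = 13121
λ ≈ -56329/13121 = -4.29304

λ ≈ -4.29304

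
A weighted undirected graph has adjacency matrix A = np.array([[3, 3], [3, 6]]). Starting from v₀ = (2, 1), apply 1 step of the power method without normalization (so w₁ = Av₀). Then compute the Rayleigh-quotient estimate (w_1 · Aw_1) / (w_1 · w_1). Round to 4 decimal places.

λ ≈ 7.8000

w1 = Av₀ = (3·2 + 3·1; 3·2 + 6·1) = (9, 12)
Aw1 = (63, 99)
w1·Aw1 = 9·63 + 12·99 = 1755; w1·w1 = 9·9 + 12·12 = 225
λ ≈ 1755/225 = 7.8000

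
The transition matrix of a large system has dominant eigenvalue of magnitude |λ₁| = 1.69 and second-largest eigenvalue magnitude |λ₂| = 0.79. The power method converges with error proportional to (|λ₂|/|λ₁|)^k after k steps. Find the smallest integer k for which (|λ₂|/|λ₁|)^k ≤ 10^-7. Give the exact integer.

22

|λ₂/λ₁| = 0.79/1.69 = 0.46746
Need k ≥ ln(10^-7) / ln(0.46746) = -16.1181 / -0.7605 ≈ 21.195
Smallest integer k satisfying the bound: 22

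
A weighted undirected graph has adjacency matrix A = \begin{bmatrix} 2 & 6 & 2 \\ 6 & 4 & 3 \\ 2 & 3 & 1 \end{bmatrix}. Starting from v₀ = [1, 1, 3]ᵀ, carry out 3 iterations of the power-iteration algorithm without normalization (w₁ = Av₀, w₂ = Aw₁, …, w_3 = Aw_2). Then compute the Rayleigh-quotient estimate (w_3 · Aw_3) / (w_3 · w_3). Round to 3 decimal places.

λ ≈ 10.443

w1 = Av₀ = (2·1 + 6·1 + 2·3; 6·1 + 4·1 + 3·3; 2·1 + 3·1 + 1·3) = (14, 19, 8)
w2 = Aw1 = (2·14 + 6·19 + 2·8; 6·14 + 4·19 + 3·8; 2·14 + 3·19 + 1·8) = (158, 184, 93)
w3 = Aw2 = (1606, 1963, 961)
Aw3 = (16912, 20371, 10062)
w3·Aw3 = 1606·16912 + 1963·20371 + 961·10062 = 76818527; w3·w3 = 1606·1606 + 1963·1963 + 961·961 = 7356126
λ ≈ 76818527/7356126 = 10.443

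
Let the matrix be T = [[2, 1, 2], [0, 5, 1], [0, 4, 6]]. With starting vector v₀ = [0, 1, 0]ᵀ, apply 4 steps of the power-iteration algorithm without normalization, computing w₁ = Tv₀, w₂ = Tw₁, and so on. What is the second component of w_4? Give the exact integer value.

w1 = Tv₀ = (1, 5, 4)
w2 = Tw1 = (15, 29, 44)
w3 = Tw2 = (147, 189, 380)
w4 = Tw3 = (1243, 1325, 3036)
The requested component of w4 is 1325.

1325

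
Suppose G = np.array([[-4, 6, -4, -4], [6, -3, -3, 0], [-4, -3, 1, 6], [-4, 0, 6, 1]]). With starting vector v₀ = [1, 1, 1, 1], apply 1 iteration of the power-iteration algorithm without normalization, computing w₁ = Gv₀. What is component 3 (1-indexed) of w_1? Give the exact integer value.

0

w1 = Gv₀ = ((-4)·1 + 6·1 + (-4)·1 + (-4)·1; 6·1 + (-3)·1 + (-3)·1 + 0·1; (-4)·1 + (-3)·1 + 1·1 + 6·1; (-4)·1 + 0·1 + 6·1 + 1·1) = (-6, 0, 0, 3)
The requested component of w1 is 0.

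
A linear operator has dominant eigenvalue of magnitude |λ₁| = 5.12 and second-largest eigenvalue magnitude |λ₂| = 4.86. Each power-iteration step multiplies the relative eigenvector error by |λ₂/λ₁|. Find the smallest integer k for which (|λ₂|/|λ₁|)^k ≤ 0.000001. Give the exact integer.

|λ₂/λ₁| = 4.86/5.12 = 0.94922
Need k ≥ ln(0.000001) / ln(0.94922) = -13.8155 / -0.0521 ≈ 265.092
Smallest integer k satisfying the bound: 266

266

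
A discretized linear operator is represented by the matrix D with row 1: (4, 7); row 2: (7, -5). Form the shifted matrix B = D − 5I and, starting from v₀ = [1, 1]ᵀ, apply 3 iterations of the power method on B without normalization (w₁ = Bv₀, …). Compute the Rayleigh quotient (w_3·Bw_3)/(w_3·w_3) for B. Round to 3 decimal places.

B = D − 5I has rows (-1, 7); (7, -10)
w1 = Bv₀ = ((-1)·1 + 7·1; 7·1 + (-10)·1) = (6, -3)
w2 = Bw1 = ((-1)·6 + 7·(-3); 7·6 + (-10)·(-3)) = (-27, 72)
w3 = Bw2 = (531, -909)
Bw3 = (-6894, 12807)
w3·Bw3 = -15302277; w3·w3 = 1108242; μ ≈ -15302277/1108242 = -13.808

μ ≈ -13.808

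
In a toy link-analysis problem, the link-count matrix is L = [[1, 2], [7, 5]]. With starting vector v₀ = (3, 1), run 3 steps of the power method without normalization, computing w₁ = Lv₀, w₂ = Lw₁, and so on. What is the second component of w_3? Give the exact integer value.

w1 = Lv₀ = (1·3 + 2·1; 7·3 + 5·1) = (5, 26)
w2 = Lw1 = (1·5 + 2·26; 7·5 + 5·26) = (57, 165)
w3 = Lw2 = (387, 1224)
The requested component of w3 is 1224.

1224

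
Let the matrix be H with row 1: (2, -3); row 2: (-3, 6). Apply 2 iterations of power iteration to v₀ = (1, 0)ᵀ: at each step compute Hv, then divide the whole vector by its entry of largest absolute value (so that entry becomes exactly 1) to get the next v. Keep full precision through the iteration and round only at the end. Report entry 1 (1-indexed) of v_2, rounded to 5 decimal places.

-0.54167

Hv0 = (2.000000, -3.000000); divide by -3.000000 → v1 = (-0.666667, 1.000000)
Hv1 = (-4.333333, 8.000000); divide by 8.000000 → v2 = (-0.541667, 1.000000)
Requested entry of v2: 13/-24 = -0.54167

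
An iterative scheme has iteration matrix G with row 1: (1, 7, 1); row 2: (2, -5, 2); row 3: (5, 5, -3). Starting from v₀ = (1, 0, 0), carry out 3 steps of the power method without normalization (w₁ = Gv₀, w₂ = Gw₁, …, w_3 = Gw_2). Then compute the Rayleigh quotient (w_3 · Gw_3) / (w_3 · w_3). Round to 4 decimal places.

w1 = Gv₀ = (1·1 + 7·0 + 1·0; 2·1 + (-5)·0 + 2·0; 5·1 + 5·0 + (-3)·0) = (1, 2, 5)
w2 = Gw1 = (1·1 + 7·2 + 1·5; 2·1 + (-5)·2 + 2·5; 5·1 + 5·2 + (-3)·5) = (20, 2, 0)
w3 = Gw2 = (34, 30, 110)
Gw3 = (354, 138, -10)
w3·Gw3 = 34·354 + 30·138 + 110·(-10) = 15076; w3·w3 = 34·34 + 30·30 + 110·110 = 14156
λ ≈ 15076/14156 = 1.0650

1.0650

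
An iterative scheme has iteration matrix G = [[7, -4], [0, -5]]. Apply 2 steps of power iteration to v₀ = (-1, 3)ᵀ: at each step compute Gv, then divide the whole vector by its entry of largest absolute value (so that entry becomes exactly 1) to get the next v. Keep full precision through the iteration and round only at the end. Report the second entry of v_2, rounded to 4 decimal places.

1.0000

Gv0 = (-19.00000, -15.00000); divide by -19.00000 → v1 = (1.00000, 0.78947)
Gv1 = (3.84211, -3.94737); divide by -3.94737 → v2 = (-0.97333, 1.00000)
Requested entry of v2: 75/75 = 1.0000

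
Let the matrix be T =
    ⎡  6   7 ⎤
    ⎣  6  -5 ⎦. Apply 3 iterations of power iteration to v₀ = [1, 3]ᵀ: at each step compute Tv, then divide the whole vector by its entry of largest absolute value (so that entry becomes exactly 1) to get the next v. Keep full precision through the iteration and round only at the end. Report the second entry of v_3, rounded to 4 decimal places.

-0.2159

Tv0 = (27.00000, -9.00000); divide by 27.00000 → v1 = (1.00000, -0.33333)
Tv1 = (3.66667, 7.66667); divide by 7.66667 → v2 = (0.47826, 1.00000)
Tv2 = (9.86957, -2.13043); divide by 9.86957 → v3 = (1.00000, -0.21586)
Requested entry of v3: -441/2043 = -0.2159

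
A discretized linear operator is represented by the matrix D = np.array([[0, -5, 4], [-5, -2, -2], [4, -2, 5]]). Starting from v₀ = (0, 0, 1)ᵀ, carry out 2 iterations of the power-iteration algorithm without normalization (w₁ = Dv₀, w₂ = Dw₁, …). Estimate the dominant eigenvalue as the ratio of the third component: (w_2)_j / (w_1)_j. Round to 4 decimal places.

w1 = Dv₀ = (0·0 + (-5)·0 + 4·1; (-5)·0 + (-2)·0 + (-2)·1; 4·0 + (-2)·0 + 5·1) = (4, -2, 5)
w2 = Dw1 = (0·4 + (-5)·(-2) + 4·5; (-5)·4 + (-2)·(-2) + (-2)·5; 4·4 + (-2)·(-2) + 5·5) = (30, -26, 45)
Ratio at component: 45 / 5 = 9.0000

λ ≈ 9.0000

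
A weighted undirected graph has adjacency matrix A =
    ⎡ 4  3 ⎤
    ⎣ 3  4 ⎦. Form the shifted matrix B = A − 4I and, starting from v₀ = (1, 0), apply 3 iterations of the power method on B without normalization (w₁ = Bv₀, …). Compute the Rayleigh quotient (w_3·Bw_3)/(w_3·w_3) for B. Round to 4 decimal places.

B = A − 4I has rows (0, 3); (3, 0)
w1 = Bv₀ = (0·1 + 3·0; 3·1 + 0·0) = (0, 3)
w2 = Bw1 = (0·0 + 3·3; 3·0 + 0·3) = (9, 0)
w3 = Bw2 = (0, 27)
Bw3 = (81, 0)
w3·Bw3 = 0; w3·w3 = 729; μ ≈ 0/729 = 0.0000

μ ≈ 0.0000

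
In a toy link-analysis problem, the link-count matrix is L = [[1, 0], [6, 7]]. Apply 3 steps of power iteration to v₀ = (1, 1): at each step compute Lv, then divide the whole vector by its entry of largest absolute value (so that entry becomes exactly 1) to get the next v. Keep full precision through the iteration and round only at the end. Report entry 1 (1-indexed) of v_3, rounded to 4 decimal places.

Lv0 = (1.00000, 13.00000); divide by 13.00000 → v1 = (0.07692, 1.00000)
Lv1 = (0.07692, 7.46154); divide by 7.46154 → v2 = (0.01031, 1.00000)
Lv2 = (0.01031, 7.06186); divide by 7.06186 → v3 = (0.00146, 1.00000)
Requested entry of v3: 1/685 = 0.0015

0.0015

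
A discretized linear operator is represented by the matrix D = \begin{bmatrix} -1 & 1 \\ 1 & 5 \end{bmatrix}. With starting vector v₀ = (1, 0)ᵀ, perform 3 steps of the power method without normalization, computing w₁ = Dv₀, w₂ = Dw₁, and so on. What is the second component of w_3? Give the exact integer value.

22

w1 = Dv₀ = ((-1)·1 + 1·0; 1·1 + 5·0) = (-1, 1)
w2 = Dw1 = ((-1)·(-1) + 1·1; 1·(-1) + 5·1) = (2, 4)
w3 = Dw2 = (2, 22)
The requested component of w3 is 22.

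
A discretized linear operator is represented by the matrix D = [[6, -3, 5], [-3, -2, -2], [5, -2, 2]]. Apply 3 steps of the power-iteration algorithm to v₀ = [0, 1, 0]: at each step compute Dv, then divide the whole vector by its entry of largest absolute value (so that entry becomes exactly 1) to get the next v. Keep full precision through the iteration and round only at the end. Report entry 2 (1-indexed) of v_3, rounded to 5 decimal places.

Dv0 = (-3.000000, -2.000000, -2.000000); divide by -3.000000 → v1 = (1.000000, 0.666667, 0.666667)
Dv1 = (7.333333, -5.666667, 5.000000); divide by 7.333333 → v2 = (1.000000, -0.772727, 0.681818)
Dv2 = (11.727273, -2.818182, 7.909091); divide by 11.727273 → v3 = (1.000000, -0.240310, 0.674419)
Requested entry of v3: 62/-258 = -0.24031

-0.24031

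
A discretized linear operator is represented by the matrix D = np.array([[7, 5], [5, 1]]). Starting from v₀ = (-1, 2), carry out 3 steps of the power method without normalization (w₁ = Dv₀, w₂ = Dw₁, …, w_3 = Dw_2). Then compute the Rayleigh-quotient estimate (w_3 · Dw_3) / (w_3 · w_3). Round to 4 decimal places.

w1 = Dv₀ = (3, -3)
w2 = Dw1 = (6, 12)
w3 = Dw2 = (102, 42)
Dw3 = (924, 552)
w3·Dw3 = 102·924 + 42·552 = 117432; w3·w3 = 102·102 + 42·42 = 12168
λ ≈ 117432/12168 = 9.6509

λ ≈ 9.6509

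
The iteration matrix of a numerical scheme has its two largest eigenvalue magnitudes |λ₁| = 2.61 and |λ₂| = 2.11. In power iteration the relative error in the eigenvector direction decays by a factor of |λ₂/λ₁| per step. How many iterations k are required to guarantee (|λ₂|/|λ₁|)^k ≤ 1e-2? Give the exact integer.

22

|λ₂/λ₁| = 2.11/2.61 = 0.80843
Need k ≥ ln(1e-2) / ln(0.80843) = -4.6052 / -0.2127 ≈ 21.655
Smallest integer k satisfying the bound: 22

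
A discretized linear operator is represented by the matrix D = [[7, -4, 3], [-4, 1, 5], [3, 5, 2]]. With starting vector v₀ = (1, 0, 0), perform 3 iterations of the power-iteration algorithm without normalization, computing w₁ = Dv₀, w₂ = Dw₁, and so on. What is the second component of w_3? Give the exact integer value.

-278

w1 = Dv₀ = (7, -4, 3)
w2 = Dw1 = (74, -17, 7)
w3 = Dw2 = (607, -278, 151)
The requested component of w3 is -278.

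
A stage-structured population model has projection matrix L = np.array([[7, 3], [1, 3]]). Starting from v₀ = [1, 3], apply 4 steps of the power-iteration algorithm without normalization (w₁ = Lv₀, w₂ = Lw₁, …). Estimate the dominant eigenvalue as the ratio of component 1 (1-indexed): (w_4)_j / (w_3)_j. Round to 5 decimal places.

w1 = Lv₀ = (16, 10)
w2 = Lw1 = (142, 46)
w3 = Lw2 = (1132, 280)
w4 = Lw3 = (8764, 1972)
Ratio at component: 8764 / 1132 = 7.74205

λ ≈ 7.74205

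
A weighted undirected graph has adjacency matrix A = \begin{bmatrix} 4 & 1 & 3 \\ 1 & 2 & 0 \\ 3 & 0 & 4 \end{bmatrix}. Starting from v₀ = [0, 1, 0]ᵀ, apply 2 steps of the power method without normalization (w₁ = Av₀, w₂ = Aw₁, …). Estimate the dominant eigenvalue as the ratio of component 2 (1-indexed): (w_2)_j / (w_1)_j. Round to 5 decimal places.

λ ≈ 2.50000

w1 = Av₀ = (4·0 + 1·1 + 3·0; 1·0 + 2·1 + 0·0; 3·0 + 0·1 + 4·0) = (1, 2, 0)
w2 = Aw1 = (4·1 + 1·2 + 3·0; 1·1 + 2·2 + 0·0; 3·1 + 0·2 + 4·0) = (6, 5, 3)
Ratio at component: 5 / 2 = 2.50000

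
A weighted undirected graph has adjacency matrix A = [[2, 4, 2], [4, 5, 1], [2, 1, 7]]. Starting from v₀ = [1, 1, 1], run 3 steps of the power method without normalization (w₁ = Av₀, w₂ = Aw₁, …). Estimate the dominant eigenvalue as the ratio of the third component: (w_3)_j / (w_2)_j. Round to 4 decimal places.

9.5417

w1 = Av₀ = (8, 10, 10)
w2 = Aw1 = (76, 92, 96)
w3 = Aw2 = (712, 860, 916)
Ratio at component: 916 / 96 = 9.5417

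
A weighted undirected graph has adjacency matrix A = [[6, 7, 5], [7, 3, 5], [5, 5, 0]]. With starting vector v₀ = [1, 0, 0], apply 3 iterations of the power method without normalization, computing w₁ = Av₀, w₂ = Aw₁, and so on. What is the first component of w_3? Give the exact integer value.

w1 = Av₀ = (6·1 + 7·0 + 5·0; 7·1 + 3·0 + 5·0; 5·1 + 5·0 + 0·0) = (6, 7, 5)
w2 = Aw1 = (6·6 + 7·7 + 5·5; 7·6 + 3·7 + 5·5; 5·6 + 5·7 + 0·5) = (110, 88, 65)
w3 = Aw2 = (1601, 1359, 990)
The requested component of w3 is 1601.

1601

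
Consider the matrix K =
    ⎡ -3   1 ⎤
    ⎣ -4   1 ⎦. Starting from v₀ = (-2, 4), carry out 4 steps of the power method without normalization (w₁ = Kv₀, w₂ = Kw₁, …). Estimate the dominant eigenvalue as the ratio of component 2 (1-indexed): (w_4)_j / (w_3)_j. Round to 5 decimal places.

w1 = Kv₀ = (10, 12)
w2 = Kw1 = (-18, -28)
w3 = Kw2 = (26, 44)
w4 = Kw3 = (-34, -60)
Ratio at component: -60 / 44 = -1.36364

-1.36364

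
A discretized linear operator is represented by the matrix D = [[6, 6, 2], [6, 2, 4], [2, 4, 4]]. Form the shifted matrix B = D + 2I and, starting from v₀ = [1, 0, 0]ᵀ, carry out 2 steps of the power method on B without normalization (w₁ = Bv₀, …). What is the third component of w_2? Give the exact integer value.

52

B = D + 2I has rows (8, 6, 2); (6, 4, 4); (2, 4, 6)
w1 = Bv₀ = (8·1 + 6·0 + 2·0; 6·1 + 4·0 + 4·0; 2·1 + 4·0 + 6·0) = (8, 6, 2)
w2 = Bw1 = (8·8 + 6·6 + 2·2; 6·8 + 4·6 + 4·2; 2·8 + 4·6 + 6·2) = (104, 80, 52)
Requested component of w2: 52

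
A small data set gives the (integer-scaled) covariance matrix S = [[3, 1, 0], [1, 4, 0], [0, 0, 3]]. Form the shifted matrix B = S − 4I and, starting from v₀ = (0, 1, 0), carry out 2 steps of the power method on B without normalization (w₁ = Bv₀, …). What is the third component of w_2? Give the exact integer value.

0

B = S − 4I has rows (-1, 1, 0); (1, 0, 0); (0, 0, -1)
w1 = Bv₀ = ((-1)·0 + 1·1 + 0·0; 1·0 + 0·1 + 0·0; 0·0 + 0·1 + (-1)·0) = (1, 0, 0)
w2 = Bw1 = ((-1)·1 + 1·0 + 0·0; 1·1 + 0·0 + 0·0; 0·1 + 0·0 + (-1)·0) = (-1, 1, 0)
Requested component of w2: 0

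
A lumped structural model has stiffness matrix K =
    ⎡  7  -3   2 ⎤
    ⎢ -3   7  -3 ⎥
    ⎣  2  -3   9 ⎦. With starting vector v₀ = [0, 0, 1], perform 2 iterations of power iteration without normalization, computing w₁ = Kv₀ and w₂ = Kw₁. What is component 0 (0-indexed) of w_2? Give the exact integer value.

41

w1 = Kv₀ = (7·0 + (-3)·0 + 2·1; (-3)·0 + 7·0 + (-3)·1; 2·0 + (-3)·0 + 9·1) = (2, -3, 9)
w2 = Kw1 = (7·2 + (-3)·(-3) + 2·9; (-3)·2 + 7·(-3) + (-3)·9; 2·2 + (-3)·(-3) + 9·9) = (41, -54, 94)
The requested component of w2 is 41.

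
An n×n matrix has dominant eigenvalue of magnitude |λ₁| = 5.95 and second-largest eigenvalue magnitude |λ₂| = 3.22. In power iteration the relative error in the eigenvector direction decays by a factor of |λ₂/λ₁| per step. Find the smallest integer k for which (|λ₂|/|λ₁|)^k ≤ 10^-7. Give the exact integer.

27

|λ₂/λ₁| = 3.22/5.95 = 0.54118
Need k ≥ ln(10^-7) / ln(0.54118) = -16.1181 / -0.6140 ≈ 26.251
Smallest integer k satisfying the bound: 27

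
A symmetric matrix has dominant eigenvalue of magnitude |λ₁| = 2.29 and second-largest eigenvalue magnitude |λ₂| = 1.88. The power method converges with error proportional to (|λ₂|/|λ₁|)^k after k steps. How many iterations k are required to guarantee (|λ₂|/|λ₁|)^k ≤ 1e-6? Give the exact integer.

|λ₂/λ₁| = 1.88/2.29 = 0.82096
Need k ≥ ln(1e-6) / ln(0.82096) = -13.8155 / -0.1973 ≈ 70.030
Smallest integer k satisfying the bound: 71

71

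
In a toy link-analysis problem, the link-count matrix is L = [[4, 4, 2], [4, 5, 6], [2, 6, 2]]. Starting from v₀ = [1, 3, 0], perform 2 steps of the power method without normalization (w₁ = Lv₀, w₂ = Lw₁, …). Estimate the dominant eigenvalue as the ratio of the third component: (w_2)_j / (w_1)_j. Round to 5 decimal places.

w1 = Lv₀ = (16, 19, 20)
w2 = Lw1 = (180, 279, 186)
Ratio at component: 186 / 20 = 9.30000

λ ≈ 9.30000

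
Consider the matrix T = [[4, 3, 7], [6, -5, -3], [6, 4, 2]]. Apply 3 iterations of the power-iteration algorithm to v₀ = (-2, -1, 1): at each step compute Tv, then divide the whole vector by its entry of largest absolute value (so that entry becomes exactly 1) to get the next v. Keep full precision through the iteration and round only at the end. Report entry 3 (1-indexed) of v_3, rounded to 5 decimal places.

0.76378

Tv0 = (-4.000000, -10.000000, -14.000000); divide by -14.000000 → v1 = (0.285714, 0.714286, 1.000000)
Tv1 = (10.285714, -4.857143, 6.571429); divide by 10.285714 → v2 = (1.000000, -0.472222, 0.638889)
Tv2 = (7.055556, 6.444444, 5.388889); divide by 7.055556 → v3 = (1.000000, 0.913386, 0.763780)
Requested entry of v3: -776/-1016 = 0.76378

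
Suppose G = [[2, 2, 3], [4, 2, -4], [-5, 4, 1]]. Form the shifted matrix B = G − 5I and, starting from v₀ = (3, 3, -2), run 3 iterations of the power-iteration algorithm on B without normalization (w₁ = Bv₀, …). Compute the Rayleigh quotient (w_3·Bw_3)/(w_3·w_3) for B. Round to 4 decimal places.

-4.4672

B = G − 5I has rows (-3, 2, 3); (4, -3, -4); (-5, 4, -4)
w1 = Bv₀ = ((-3)·3 + 2·3 + 3·(-2); 4·3 + (-3)·3 + (-4)·(-2); (-5)·3 + 4·3 + (-4)·(-2)) = (-9, 11, 5)
w2 = Bw1 = ((-3)·(-9) + 2·11 + 3·5; 4·(-9) + (-3)·11 + (-4)·5; (-5)·(-9) + 4·11 + (-4)·5) = (64, -89, 69)
w3 = Bw2 = (-163, 247, -952)
Bw3 = (-1873, 2415, 5611)
w3·Bw3 = -4439868; w3·w3 = 993882; μ ≈ -4439868/993882 = -4.4672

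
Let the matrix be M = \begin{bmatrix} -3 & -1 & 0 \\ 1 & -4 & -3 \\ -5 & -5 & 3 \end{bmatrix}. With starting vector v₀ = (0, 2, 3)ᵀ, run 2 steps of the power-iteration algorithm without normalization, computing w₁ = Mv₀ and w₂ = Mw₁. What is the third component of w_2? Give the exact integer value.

92

w1 = Mv₀ = ((-3)·0 + (-1)·2 + 0·3; 1·0 + (-4)·2 + (-3)·3; (-5)·0 + (-5)·2 + 3·3) = (-2, -17, -1)
w2 = Mw1 = ((-3)·(-2) + (-1)·(-17) + 0·(-1); 1·(-2) + (-4)·(-17) + (-3)·(-1); (-5)·(-2) + (-5)·(-17) + 3·(-1)) = (23, 69, 92)
The requested component of w2 is 92.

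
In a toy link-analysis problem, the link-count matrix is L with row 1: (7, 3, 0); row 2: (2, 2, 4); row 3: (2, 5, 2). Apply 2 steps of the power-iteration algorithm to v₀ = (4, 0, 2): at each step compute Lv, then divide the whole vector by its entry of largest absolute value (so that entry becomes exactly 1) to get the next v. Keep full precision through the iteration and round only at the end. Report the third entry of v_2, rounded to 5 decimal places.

0.65574

Lv0 = (28.000000, 16.000000, 12.000000); divide by 28.000000 → v1 = (1.000000, 0.571429, 0.428571)
Lv1 = (8.714286, 4.857143, 5.714286); divide by 8.714286 → v2 = (1.000000, 0.557377, 0.655738)
Requested entry of v2: 160/244 = 0.65574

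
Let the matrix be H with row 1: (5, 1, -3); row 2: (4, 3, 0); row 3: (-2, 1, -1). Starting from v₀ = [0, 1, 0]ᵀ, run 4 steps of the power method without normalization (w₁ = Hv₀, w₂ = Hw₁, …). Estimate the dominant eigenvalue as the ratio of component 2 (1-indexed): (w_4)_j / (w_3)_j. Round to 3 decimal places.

5.576

w1 = Hv₀ = (5·0 + 1·1 + (-3)·0; 4·0 + 3·1 + 0·0; (-2)·0 + 1·1 + (-1)·0) = (1, 3, 1)
w2 = Hw1 = (5·1 + 1·3 + (-3)·1; 4·1 + 3·3 + 0·1; (-2)·1 + 1·3 + (-1)·1) = (5, 13, 0)
w3 = Hw2 = (38, 59, 3)
w4 = Hw3 = (240, 329, -20)
Ratio at component: 329 / 59 = 5.576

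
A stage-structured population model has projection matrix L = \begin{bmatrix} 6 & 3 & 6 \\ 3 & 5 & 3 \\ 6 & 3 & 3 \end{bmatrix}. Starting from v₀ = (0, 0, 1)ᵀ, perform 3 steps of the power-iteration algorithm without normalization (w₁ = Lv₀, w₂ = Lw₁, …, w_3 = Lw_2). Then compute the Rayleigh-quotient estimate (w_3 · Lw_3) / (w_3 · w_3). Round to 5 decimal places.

w1 = Lv₀ = (6·0 + 3·0 + 6·1; 3·0 + 5·0 + 3·1; 6·0 + 3·0 + 3·1) = (6, 3, 3)
w2 = Lw1 = (6·6 + 3·3 + 6·3; 3·6 + 5·3 + 3·3; 6·6 + 3·3 + 3·3) = (63, 42, 54)
w3 = Lw2 = (828, 561, 666)
Lw3 = (10647, 7287, 8649)
w3·Lw3 = 828·10647 + 561·7287 + 666·8649 = 18663957; w3·w3 = 828·828 + 561·561 + 666·666 = 1443861
λ ≈ 18663957/1443861 = 12.92642

12.92642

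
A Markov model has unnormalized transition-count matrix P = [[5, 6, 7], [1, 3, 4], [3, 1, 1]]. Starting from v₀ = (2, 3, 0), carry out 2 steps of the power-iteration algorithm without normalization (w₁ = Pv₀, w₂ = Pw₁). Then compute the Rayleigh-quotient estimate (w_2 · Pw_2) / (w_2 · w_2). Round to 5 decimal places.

λ ≈ 9.86865

w1 = Pv₀ = (5·2 + 6·3 + 7·0; 1·2 + 3·3 + 4·0; 3·2 + 1·3 + 1·0) = (28, 11, 9)
w2 = Pw1 = (5·28 + 6·11 + 7·9; 1·28 + 3·11 + 4·9; 3·28 + 1·11 + 1·9) = (269, 97, 104)
Pw2 = (2655, 976, 1008)
w2·Pw2 = 269·2655 + 97·976 + 104·1008 = 913699; w2·w2 = 269·269 + 97·97 + 104·104 = 92586
λ ≈ 913699/92586 = 9.86865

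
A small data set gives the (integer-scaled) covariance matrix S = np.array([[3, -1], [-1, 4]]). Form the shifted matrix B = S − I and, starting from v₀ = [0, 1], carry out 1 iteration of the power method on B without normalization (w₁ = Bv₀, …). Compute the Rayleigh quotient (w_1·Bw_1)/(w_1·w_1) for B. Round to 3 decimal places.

3.500

B = S − I has rows (2, -1); (-1, 3)
w1 = Bv₀ = (-1, 3)
Bw1 = (-5, 10)
w1·Bw1 = 35; w1·w1 = 10; μ ≈ 35/10 = 3.500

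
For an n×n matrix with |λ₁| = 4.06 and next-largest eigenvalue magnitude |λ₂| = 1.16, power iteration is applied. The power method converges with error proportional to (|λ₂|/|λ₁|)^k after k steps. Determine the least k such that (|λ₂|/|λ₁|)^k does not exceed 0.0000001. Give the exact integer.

13

|λ₂/λ₁| = 1.16/4.06 = 0.28571
Need k ≥ ln(0.0000001) / ln(0.28571) = -16.1181 / -1.2528 ≈ 12.866
Smallest integer k satisfying the bound: 13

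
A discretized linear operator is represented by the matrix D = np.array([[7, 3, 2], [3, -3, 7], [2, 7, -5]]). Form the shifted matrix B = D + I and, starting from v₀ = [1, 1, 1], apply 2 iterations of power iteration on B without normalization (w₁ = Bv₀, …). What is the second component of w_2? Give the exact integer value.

B = D + I has rows (8, 3, 2); (3, -2, 7); (2, 7, -4)
w1 = Bv₀ = (8·1 + 3·1 + 2·1; 3·1 + (-2)·1 + 7·1; 2·1 + 7·1 + (-4)·1) = (13, 8, 5)
w2 = Bw1 = (8·13 + 3·8 + 2·5; 3·13 + (-2)·8 + 7·5; 2·13 + 7·8 + (-4)·5) = (138, 58, 62)
Requested component of w2: 58

58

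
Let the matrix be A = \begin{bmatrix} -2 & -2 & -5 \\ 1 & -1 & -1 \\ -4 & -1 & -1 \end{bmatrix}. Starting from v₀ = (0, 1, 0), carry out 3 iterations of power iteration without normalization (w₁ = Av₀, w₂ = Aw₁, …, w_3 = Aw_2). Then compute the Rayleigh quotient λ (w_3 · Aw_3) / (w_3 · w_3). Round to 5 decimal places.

w1 = Av₀ = ((-2)·0 + (-2)·1 + (-5)·0; 1·0 + (-1)·1 + (-1)·0; (-4)·0 + (-1)·1 + (-1)·0) = (-2, -1, -1)
w2 = Aw1 = ((-2)·(-2) + (-2)·(-1) + (-5)·(-1); 1·(-2) + (-1)·(-1) + (-1)·(-1); (-4)·(-2) + (-1)·(-1) + (-1)·(-1)) = (11, 0, 10)
w3 = Aw2 = (-72, 1, -54)
Aw3 = (412, -19, 341)
w3·Aw3 = (-72)·412 + 1·(-19) + (-54)·341 = -48097; w3·w3 = (-72)·(-72) + 1·1 + (-54)·(-54) = 8101
λ ≈ -48097/8101 = -5.93717

-5.93717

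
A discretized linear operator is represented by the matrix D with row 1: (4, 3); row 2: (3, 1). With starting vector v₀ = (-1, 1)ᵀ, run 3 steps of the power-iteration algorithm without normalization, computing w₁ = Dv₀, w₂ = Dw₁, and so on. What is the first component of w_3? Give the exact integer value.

w1 = Dv₀ = (-1, -2)
w2 = Dw1 = (-10, -5)
w3 = Dw2 = (-55, -35)
The requested component of w3 is -55.

-55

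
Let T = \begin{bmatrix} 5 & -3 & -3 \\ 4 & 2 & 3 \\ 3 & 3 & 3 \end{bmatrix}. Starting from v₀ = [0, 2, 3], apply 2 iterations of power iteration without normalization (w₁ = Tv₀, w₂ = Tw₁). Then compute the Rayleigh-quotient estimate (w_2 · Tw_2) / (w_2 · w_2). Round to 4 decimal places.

w1 = Tv₀ = (5·0 + (-3)·2 + (-3)·3; 4·0 + 2·2 + 3·3; 3·0 + 3·2 + 3·3) = (-15, 13, 15)
w2 = Tw1 = (5·(-15) + (-3)·13 + (-3)·15; 4·(-15) + 2·13 + 3·15; 3·(-15) + 3·13 + 3·15) = (-159, 11, 39)
Tw2 = (-945, -497, -327)
w2·Tw2 = (-159)·(-945) + 11·(-497) + 39·(-327) = 132035; w2·w2 = (-159)·(-159) + 11·11 + 39·39 = 26923
λ ≈ 132035/26923 = 4.9042

λ ≈ 4.9042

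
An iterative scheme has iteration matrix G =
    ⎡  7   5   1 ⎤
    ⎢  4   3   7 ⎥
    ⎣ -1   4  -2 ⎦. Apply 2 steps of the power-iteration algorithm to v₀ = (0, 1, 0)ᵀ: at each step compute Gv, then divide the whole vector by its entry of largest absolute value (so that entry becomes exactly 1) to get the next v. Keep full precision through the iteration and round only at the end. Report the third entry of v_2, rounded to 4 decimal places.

Gv0 = (5.00000, 3.00000, 4.00000); divide by 5.00000 → v1 = (1.00000, 0.60000, 0.80000)
Gv1 = (10.80000, 11.40000, -0.20000); divide by 11.40000 → v2 = (0.94737, 1.00000, -0.01754)
Requested entry of v2: -1/57 = -0.0175

-0.0175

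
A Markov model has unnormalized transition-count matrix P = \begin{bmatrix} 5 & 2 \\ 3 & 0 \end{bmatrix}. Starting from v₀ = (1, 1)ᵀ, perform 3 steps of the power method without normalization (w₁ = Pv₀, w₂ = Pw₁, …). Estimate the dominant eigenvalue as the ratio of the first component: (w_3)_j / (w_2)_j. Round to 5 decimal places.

λ ≈ 6.02439

w1 = Pv₀ = (5·1 + 2·1; 3·1 + 0·1) = (7, 3)
w2 = Pw1 = (5·7 + 2·3; 3·7 + 0·3) = (41, 21)
w3 = Pw2 = (247, 123)
Ratio at component: 247 / 41 = 6.02439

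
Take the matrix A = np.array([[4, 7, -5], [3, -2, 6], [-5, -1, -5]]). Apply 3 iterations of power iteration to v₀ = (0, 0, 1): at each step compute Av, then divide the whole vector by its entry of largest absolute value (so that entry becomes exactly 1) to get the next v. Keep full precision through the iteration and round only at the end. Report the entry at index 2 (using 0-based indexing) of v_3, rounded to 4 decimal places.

Av0 = (-5.00000, 6.00000, -5.00000); divide by 6.00000 → v1 = (-0.83333, 1.00000, -0.83333)
Av1 = (7.83333, -9.50000, 7.33333); divide by -9.50000 → v2 = (-0.82456, 1.00000, -0.77193)
Av2 = (7.56140, -9.10526, 6.98246); divide by -9.10526 → v3 = (-0.83044, 1.00000, -0.76686)
Requested entry of v3: -398/519 = -0.7669

-0.7669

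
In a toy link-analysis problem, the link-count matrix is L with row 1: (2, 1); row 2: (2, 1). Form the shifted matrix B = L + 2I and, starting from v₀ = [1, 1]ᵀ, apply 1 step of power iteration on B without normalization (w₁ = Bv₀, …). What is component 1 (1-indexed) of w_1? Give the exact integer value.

B = L + 2I has rows (4, 1); (2, 3)
w1 = Bv₀ = (5, 5)
Requested component of w1: 5

5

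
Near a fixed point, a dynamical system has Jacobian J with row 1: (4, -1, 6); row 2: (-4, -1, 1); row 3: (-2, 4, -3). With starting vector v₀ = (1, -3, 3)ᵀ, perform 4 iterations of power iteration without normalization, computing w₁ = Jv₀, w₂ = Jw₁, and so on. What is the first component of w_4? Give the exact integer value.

w1 = Jv₀ = (4·1 + (-1)·(-3) + 6·3; (-4)·1 + (-1)·(-3) + 1·3; (-2)·1 + 4·(-3) + (-3)·3) = (25, 2, -23)
w2 = Jw1 = (4·25 + (-1)·2 + 6·(-23); (-4)·25 + (-1)·2 + 1·(-23); (-2)·25 + 4·2 + (-3)·(-23)) = (-40, -125, 27)
w3 = Jw2 = (127, 312, -501)
w4 = Jw3 = (-2810, -1321, 2497)
The requested component of w4 is -2810.

-2810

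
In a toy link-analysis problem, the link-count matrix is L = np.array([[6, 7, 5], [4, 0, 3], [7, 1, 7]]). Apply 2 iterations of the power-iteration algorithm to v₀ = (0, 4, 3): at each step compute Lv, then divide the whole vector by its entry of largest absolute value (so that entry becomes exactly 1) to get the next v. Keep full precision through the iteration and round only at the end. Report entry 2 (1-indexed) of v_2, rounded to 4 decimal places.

0.5093

Lv0 = (43.00000, 9.00000, 25.00000); divide by 43.00000 → v1 = (1.00000, 0.20930, 0.58140)
Lv1 = (10.37209, 5.74419, 11.27907); divide by 11.27907 → v2 = (0.91959, 0.50928, 1.00000)
Requested entry of v2: 247/485 = 0.5093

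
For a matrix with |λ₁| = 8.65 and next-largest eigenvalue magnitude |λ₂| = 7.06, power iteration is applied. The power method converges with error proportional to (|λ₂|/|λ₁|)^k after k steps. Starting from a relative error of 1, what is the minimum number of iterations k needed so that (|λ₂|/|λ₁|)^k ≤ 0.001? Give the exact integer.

35

|λ₂/λ₁| = 7.06/8.65 = 0.81618
Need k ≥ ln(0.001) / ln(0.81618) = -6.9078 / -0.2031 ≈ 34.009
Smallest integer k satisfying the bound: 35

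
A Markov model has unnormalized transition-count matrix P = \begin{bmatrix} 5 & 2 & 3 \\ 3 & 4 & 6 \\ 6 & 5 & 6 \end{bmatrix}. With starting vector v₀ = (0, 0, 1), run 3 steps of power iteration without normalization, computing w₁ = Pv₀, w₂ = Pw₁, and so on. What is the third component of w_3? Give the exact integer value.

w1 = Pv₀ = (3, 6, 6)
w2 = Pw1 = (45, 69, 84)
w3 = Pw2 = (615, 915, 1119)
The requested component of w3 is 1119.

1119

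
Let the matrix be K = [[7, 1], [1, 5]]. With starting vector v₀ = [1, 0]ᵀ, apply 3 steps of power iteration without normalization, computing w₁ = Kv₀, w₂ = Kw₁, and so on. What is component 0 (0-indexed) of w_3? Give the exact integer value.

w1 = Kv₀ = (7, 1)
w2 = Kw1 = (50, 12)
w3 = Kw2 = (362, 110)
The requested component of w3 is 362.

362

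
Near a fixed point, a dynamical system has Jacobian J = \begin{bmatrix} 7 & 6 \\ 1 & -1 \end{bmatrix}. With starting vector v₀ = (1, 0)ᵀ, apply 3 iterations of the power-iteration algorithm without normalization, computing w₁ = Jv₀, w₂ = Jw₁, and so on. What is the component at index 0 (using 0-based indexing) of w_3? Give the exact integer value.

w1 = Jv₀ = (7, 1)
w2 = Jw1 = (55, 6)
w3 = Jw2 = (421, 49)
The requested component of w3 is 421.

421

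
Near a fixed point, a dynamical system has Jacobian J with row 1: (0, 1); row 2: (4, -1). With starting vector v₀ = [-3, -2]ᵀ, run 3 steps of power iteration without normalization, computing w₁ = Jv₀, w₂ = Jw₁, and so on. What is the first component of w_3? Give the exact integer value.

w1 = Jv₀ = (0·(-3) + 1·(-2); 4·(-3) + (-1)·(-2)) = (-2, -10)
w2 = Jw1 = (0·(-2) + 1·(-10); 4·(-2) + (-1)·(-10)) = (-10, 2)
w3 = Jw2 = (2, -42)
The requested component of w3 is 2.

2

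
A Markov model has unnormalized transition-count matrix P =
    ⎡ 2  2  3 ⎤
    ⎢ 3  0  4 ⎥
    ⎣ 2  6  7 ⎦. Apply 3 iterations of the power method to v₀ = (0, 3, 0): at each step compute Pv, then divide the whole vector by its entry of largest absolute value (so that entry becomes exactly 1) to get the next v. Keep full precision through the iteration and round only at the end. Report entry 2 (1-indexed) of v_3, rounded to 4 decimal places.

Pv0 = (6.00000, 0.00000, 18.00000); divide by 18.00000 → v1 = (0.33333, 0.00000, 1.00000)
Pv1 = (3.66667, 5.00000, 7.66667); divide by 7.66667 → v2 = (0.47826, 0.65217, 1.00000)
Pv2 = (5.26087, 5.43478, 11.86957); divide by 11.86957 → v3 = (0.44322, 0.45788, 1.00000)
Requested entry of v3: 750/1638 = 0.4579

0.4579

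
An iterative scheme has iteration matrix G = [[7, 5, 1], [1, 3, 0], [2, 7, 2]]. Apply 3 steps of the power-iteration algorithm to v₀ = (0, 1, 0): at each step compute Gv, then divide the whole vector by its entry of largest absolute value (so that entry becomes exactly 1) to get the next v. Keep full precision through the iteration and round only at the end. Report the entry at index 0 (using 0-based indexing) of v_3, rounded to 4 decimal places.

1.0000

Gv0 = (5.00000, 3.00000, 7.00000); divide by 7.00000 → v1 = (0.71429, 0.42857, 1.00000)
Gv1 = (8.14286, 2.00000, 6.42857); divide by 8.14286 → v2 = (1.00000, 0.24561, 0.78947)
Gv2 = (9.01754, 1.73684, 5.29825); divide by 9.01754 → v3 = (1.00000, 0.19261, 0.58755)
Requested entry of v3: 514/514 = 1.0000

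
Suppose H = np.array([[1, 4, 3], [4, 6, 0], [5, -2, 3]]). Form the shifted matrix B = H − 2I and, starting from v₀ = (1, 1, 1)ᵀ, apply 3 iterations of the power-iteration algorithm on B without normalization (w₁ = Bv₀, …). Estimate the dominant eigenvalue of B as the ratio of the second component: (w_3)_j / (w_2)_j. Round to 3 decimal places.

6.714

B = H − 2I has rows (-1, 4, 3); (4, 4, 0); (5, -2, 1)
w1 = Bv₀ = (6, 8, 4)
w2 = Bw1 = (38, 56, 18)
w3 = Bw2 = (240, 376, 96)
Ratio: 376/56 = 6.714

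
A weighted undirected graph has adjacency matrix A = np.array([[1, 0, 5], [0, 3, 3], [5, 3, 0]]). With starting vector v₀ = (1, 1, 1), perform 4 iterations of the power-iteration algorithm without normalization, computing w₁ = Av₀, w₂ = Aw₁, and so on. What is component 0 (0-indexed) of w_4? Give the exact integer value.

w1 = Av₀ = (1·1 + 0·1 + 5·1; 0·1 + 3·1 + 3·1; 5·1 + 3·1 + 0·1) = (6, 6, 8)
w2 = Aw1 = (1·6 + 0·6 + 5·8; 0·6 + 3·6 + 3·8; 5·6 + 3·6 + 0·8) = (46, 42, 48)
w3 = Aw2 = (286, 270, 356)
w4 = Aw3 = (2066, 1878, 2240)
The requested component of w4 is 2066.

2066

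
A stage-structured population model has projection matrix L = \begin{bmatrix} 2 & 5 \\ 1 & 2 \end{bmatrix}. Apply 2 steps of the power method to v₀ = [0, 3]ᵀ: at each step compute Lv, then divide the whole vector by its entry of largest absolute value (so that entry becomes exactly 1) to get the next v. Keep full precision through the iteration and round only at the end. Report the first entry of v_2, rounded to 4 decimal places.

1.0000

Lv0 = (15.00000, 6.00000); divide by 15.00000 → v1 = (1.00000, 0.40000)
Lv1 = (4.00000, 1.80000); divide by 4.00000 → v2 = (1.00000, 0.45000)
Requested entry of v2: 60/60 = 1.0000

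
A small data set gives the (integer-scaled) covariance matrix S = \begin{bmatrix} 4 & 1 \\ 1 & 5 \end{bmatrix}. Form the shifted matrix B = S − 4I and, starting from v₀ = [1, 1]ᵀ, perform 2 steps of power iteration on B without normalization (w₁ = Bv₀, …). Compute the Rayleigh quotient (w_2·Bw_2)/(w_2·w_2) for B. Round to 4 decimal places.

B = S − 4I has rows (0, 1); (1, 1)
w1 = Bv₀ = (0·1 + 1·1; 1·1 + 1·1) = (1, 2)
w2 = Bw1 = (0·1 + 1·2; 1·1 + 1·2) = (2, 3)
Bw2 = (3, 5)
w2·Bw2 = 21; w2·w2 = 13; μ ≈ 21/13 = 1.6154

1.6154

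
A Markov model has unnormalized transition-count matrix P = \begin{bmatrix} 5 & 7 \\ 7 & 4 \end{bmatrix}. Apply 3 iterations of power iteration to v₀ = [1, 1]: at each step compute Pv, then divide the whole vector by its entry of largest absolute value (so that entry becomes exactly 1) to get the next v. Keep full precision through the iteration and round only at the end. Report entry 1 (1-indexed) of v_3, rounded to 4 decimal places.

1.0000

Pv0 = (12.00000, 11.00000); divide by 12.00000 → v1 = (1.00000, 0.91667)
Pv1 = (11.41667, 10.66667); divide by 11.41667 → v2 = (1.00000, 0.93431)
Pv2 = (11.54015, 10.73723); divide by 11.54015 → v3 = (1.00000, 0.93042)
Requested entry of v3: 1581/1581 = 1.0000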